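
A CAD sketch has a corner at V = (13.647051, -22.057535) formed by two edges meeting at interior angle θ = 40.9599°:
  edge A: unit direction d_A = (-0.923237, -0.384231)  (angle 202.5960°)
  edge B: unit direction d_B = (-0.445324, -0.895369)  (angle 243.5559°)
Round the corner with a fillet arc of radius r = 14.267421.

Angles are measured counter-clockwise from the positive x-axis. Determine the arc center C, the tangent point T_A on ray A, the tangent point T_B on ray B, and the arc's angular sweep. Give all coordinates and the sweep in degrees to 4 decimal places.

bisector direction at 223.0760° = (-0.730449,-0.682967)
center distance |VC| = r/sin(θ/2) = 14.267421/sin(20.4799°) = 40.778090
C = V + |VC|·bis = (-16.1393,-49.9076)
T_A = V + ((C−V)·d_A)·d_A = V + 38.2007·d_A = (-21.6212,-36.7354)
T_B = V + ((C−V)·d_B)·d_B = V + 38.2007·d_B = (-3.3647,-56.2613)
sweep = 180° − θ = 139.0401°

center=(-16.1393,-49.9076) T_A=(-21.6212,-36.7354) T_B=(-3.3647,-56.2613) sweep=139.0401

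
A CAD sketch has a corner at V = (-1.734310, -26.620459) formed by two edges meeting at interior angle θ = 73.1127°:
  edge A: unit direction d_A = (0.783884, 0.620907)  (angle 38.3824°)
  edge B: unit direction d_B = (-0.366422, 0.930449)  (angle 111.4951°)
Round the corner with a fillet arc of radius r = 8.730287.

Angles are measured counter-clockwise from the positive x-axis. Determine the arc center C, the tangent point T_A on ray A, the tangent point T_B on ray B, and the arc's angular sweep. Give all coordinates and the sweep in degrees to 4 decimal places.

center=(2.0745,-12.4663) T_A=(7.4952,-19.3099) T_B=(-6.0486,-15.6653) sweep=106.8873

bisector direction at 74.9387° = (0.259851,0.965649)
center distance |VC| = r/sin(θ/2) = 8.730287/sin(36.5564°) = 14.657648
C = V + |VC|·bis = (2.0745,-12.4663)
T_A = V + ((C−V)·d_A)·d_A = V + 11.7741·d_A = (7.4952,-19.3099)
T_B = V + ((C−V)·d_B)·d_B = V + 11.7741·d_B = (-6.0486,-15.6653)
sweep = 180° − θ = 106.8873°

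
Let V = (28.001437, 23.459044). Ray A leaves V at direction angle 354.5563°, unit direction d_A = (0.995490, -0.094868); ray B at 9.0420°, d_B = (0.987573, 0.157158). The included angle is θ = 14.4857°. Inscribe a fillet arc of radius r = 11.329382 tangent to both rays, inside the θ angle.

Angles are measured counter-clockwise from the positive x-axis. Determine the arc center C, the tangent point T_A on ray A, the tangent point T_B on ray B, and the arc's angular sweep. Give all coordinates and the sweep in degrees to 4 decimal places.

center=(117.8193,26.2803) T_A=(116.7445,15.0021) T_B=(116.0387,37.4689) sweep=165.5143

bisector direction at 1.7991° = (0.999507,0.031396)
center distance |VC| = r/sin(θ/2) = 11.329382/sin(7.2428°) = 89.862116
C = V + |VC|·bis = (117.8193,26.2803)
T_A = V + ((C−V)·d_A)·d_A = V + 89.1451·d_A = (116.7445,15.0021)
T_B = V + ((C−V)·d_B)·d_B = V + 89.1451·d_B = (116.0387,37.4689)
sweep = 180° − θ = 165.5143°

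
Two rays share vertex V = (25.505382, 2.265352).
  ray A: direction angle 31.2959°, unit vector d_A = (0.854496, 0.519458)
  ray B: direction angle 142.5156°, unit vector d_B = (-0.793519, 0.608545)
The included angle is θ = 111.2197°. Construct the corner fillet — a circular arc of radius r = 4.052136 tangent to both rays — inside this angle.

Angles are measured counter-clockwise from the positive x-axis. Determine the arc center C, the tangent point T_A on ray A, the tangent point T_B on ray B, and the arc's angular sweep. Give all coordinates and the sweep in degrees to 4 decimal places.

bisector direction at 86.9057° = (0.053979,0.998542)
center distance |VC| = r/sin(θ/2) = 4.052136/sin(55.6099°) = 4.910426
C = V + |VC|·bis = (25.7704,7.1686)
T_A = V + ((C−V)·d_A)·d_A = V + 2.7735·d_A = (27.8754,3.7061)
T_B = V + ((C−V)·d_B)·d_B = V + 2.7735·d_B = (23.3045,3.9532)
sweep = 180° − θ = 68.7803°

center=(25.7704,7.1686) T_A=(27.8754,3.7061) T_B=(23.3045,3.9532) sweep=68.7803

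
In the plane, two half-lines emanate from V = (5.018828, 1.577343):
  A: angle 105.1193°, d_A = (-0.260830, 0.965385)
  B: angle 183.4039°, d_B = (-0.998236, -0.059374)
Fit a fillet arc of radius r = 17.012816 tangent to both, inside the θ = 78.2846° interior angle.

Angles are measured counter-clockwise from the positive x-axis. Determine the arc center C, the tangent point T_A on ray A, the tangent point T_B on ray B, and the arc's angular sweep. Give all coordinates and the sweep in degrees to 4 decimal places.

bisector direction at 144.2616° = (-0.811692,0.584085)
center distance |VC| = r/sin(θ/2) = 17.012816/sin(39.1423°) = 26.951057
C = V + |VC|·bis = (-16.8571,17.3191)
T_A = V + ((C−V)·d_A)·d_A = V + 20.9027·d_A = (-0.4332,21.7565)
T_B = V + ((C−V)·d_B)·d_B = V + 20.9027·d_B = (-15.8470,0.3363)
sweep = 180° − θ = 101.7154°

center=(-16.8571,17.3191) T_A=(-0.4332,21.7565) T_B=(-15.8470,0.3363) sweep=101.7154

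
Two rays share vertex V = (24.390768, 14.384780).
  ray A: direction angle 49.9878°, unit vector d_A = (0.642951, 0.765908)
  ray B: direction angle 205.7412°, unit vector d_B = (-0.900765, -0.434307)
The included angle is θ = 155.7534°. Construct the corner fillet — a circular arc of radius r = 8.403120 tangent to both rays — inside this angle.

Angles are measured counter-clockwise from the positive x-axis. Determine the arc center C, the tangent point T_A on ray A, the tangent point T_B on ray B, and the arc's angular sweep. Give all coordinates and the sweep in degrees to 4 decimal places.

center=(19.1153,21.1701) T_A=(25.5513,15.7673) T_B=(22.7648,13.6008) sweep=24.2466

bisector direction at 127.8645° = (-0.613796,0.789465)
center distance |VC| = r/sin(θ/2) = 8.403120/sin(77.8767°) = 8.594802
C = V + |VC|·bis = (19.1153,21.1701)
T_A = V + ((C−V)·d_A)·d_A = V + 1.8050·d_A = (25.5513,15.7673)
T_B = V + ((C−V)·d_B)·d_B = V + 1.8050·d_B = (22.7648,13.6008)
sweep = 180° − θ = 24.2466°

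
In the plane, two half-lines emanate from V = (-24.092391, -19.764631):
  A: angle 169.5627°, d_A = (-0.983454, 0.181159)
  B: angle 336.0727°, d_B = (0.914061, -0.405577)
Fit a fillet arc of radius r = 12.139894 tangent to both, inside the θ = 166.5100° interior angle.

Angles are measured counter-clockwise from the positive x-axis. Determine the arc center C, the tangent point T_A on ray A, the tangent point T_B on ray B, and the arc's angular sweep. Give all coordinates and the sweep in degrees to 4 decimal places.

bisector direction at 252.8177° = (-0.295413,-0.955370)
center distance |VC| = r/sin(θ/2) = 12.139894/sin(83.2550°) = 12.224503
C = V + |VC|·bis = (-27.7037,-31.4436)
T_A = V + ((C−V)·d_A)·d_A = V + 1.4358·d_A = (-25.5044,-19.5045)
T_B = V + ((C−V)·d_B)·d_B = V + 1.4358·d_B = (-22.7800,-20.3469)
sweep = 180° − θ = 13.4900°

center=(-27.7037,-31.4436) T_A=(-25.5044,-19.5045) T_B=(-22.7800,-20.3469) sweep=13.4900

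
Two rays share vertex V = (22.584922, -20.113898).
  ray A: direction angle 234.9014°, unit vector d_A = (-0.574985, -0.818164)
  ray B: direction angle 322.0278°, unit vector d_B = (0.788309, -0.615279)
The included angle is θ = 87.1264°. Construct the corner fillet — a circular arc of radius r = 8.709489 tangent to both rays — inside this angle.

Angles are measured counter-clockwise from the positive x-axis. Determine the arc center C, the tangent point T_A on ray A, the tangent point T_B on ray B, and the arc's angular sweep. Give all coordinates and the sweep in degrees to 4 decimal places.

bisector direction at 278.4646° = (0.147198,-0.989107)
center distance |VC| = r/sin(θ/2) = 8.709489/sin(43.5632°) = 12.637938
C = V + |VC|·bis = (24.4452,-32.6142)
T_A = V + ((C−V)·d_A)·d_A = V + 9.1576·d_A = (17.3194,-27.6063)
T_B = V + ((C−V)·d_B)·d_B = V + 9.1576·d_B = (29.8040,-25.7484)
sweep = 180° − θ = 92.8736°

center=(24.4452,-32.6142) T_A=(17.3194,-27.6063) T_B=(29.8040,-25.7484) sweep=92.8736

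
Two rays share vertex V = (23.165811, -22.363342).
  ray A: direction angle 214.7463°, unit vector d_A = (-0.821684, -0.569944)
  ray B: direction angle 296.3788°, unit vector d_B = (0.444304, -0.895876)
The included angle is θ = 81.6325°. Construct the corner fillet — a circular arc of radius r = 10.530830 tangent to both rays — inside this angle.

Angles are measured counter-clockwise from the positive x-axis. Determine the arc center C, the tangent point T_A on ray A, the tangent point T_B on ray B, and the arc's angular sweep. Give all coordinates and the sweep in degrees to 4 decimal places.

bisector direction at 255.5625° = (-0.249323,-0.968420)
center distance |VC| = r/sin(θ/2) = 10.530830/sin(40.8162°) = 16.111172
C = V + |VC|·bis = (19.1489,-37.9657)
T_A = V + ((C−V)·d_A)·d_A = V + 12.1931·d_A = (13.1469,-29.3127)
T_B = V + ((C−V)·d_B)·d_B = V + 12.1931·d_B = (28.5832,-33.2868)
sweep = 180° − θ = 98.3675°

center=(19.1489,-37.9657) T_A=(13.1469,-29.3127) T_B=(28.5832,-33.2868) sweep=98.3675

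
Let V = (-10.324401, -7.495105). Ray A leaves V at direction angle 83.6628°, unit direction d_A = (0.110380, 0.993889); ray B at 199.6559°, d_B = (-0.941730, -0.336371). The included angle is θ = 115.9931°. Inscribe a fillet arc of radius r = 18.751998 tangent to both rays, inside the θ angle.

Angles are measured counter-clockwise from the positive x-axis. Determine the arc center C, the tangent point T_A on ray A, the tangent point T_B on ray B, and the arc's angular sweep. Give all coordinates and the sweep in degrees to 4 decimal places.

bisector direction at 141.6594° = (-0.784336,0.620336)
center distance |VC| = r/sin(θ/2) = 18.751998/sin(57.9965°) = 22.112783
C = V + |VC|·bis = (-27.6683,6.2222)
T_A = V + ((C−V)·d_A)·d_A = V + 11.7191·d_A = (-9.0308,4.1524)
T_B = V + ((C−V)·d_B)·d_B = V + 11.7191·d_B = (-21.3606,-11.4371)
sweep = 180° − θ = 64.0069°

center=(-27.6683,6.2222) T_A=(-9.0308,4.1524) T_B=(-21.3606,-11.4371) sweep=64.0069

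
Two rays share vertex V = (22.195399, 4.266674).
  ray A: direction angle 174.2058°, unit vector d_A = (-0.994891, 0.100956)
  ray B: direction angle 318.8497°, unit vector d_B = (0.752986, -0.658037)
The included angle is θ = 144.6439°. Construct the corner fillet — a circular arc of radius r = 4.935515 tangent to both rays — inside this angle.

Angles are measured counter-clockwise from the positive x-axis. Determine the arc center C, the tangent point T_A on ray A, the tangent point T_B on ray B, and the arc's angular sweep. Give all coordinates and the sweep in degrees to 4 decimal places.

bisector direction at 246.5277° = (-0.398305,-0.917253)
center distance |VC| = r/sin(θ/2) = 4.935515/sin(72.3220°) = 5.180132
C = V + |VC|·bis = (20.1321,-0.4848)
T_A = V + ((C−V)·d_A)·d_A = V + 1.5730·d_A = (20.6304,4.4255)
T_B = V + ((C−V)·d_B)·d_B = V + 1.5730·d_B = (23.3799,3.2316)
sweep = 180° − θ = 35.3561°

center=(20.1321,-0.4848) T_A=(20.6304,4.4255) T_B=(23.3799,3.2316) sweep=35.3561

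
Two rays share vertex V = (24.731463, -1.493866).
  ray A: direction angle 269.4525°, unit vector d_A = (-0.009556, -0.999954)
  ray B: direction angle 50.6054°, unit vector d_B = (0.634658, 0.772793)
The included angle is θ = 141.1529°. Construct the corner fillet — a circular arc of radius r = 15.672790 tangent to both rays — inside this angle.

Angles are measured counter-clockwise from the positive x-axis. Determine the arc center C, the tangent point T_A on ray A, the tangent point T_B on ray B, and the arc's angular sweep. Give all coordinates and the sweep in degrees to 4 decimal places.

center=(40.3507,-7.1699) T_A=(24.6787,-7.0201) T_B=(28.2389,2.7770) sweep=38.8471

bisector direction at 340.0290° = (0.939865,-0.341545)
center distance |VC| = r/sin(θ/2) = 15.672790/sin(70.5764°) = 16.618621
C = V + |VC|·bis = (40.3507,-7.1699)
T_A = V + ((C−V)·d_A)·d_A = V + 5.5265·d_A = (24.6787,-7.0201)
T_B = V + ((C−V)·d_B)·d_B = V + 5.5265·d_B = (28.2389,2.7770)
sweep = 180° − θ = 38.8471°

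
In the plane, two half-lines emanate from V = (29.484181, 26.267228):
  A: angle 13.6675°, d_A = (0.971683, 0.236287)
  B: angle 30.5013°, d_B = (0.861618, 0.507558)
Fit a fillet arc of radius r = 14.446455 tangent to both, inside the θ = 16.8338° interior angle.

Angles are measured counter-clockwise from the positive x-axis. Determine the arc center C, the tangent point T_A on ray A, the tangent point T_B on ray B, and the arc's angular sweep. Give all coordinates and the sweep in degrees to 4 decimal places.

bisector direction at 22.0844° = (0.926631,0.375972)
center distance |VC| = r/sin(θ/2) = 14.446455/sin(8.4169°) = 98.694947
C = V + |VC|·bis = (120.9380,63.3738)
T_A = V + ((C−V)·d_A)·d_A = V + 97.6319·d_A = (124.3515,49.3364)
T_B = V + ((C−V)·d_B)·d_B = V + 97.6319·d_B = (113.6056,75.8211)
sweep = 180° − θ = 163.1662°

center=(120.9380,63.3738) T_A=(124.3515,49.3364) T_B=(113.6056,75.8211) sweep=163.1662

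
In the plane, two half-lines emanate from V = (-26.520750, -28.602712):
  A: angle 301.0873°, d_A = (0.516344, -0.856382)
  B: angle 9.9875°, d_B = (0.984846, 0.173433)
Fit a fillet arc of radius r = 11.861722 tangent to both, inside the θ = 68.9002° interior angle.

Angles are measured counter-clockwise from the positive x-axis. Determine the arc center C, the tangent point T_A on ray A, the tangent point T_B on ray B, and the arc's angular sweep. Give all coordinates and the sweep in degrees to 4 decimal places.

center=(-7.4344,-37.2858) T_A=(-17.5926,-43.4105) T_B=(-9.4916,-25.6038) sweep=111.0998

bisector direction at 335.5374° = (0.910232,-0.414099)
center distance |VC| = r/sin(θ/2) = 11.861722/sin(34.4501°) = 20.968655
C = V + |VC|·bis = (-7.4344,-37.2858)
T_A = V + ((C−V)·d_A)·d_A = V + 17.2912·d_A = (-17.5926,-43.4105)
T_B = V + ((C−V)·d_B)·d_B = V + 17.2912·d_B = (-9.4916,-25.6038)
sweep = 180° − θ = 111.0998°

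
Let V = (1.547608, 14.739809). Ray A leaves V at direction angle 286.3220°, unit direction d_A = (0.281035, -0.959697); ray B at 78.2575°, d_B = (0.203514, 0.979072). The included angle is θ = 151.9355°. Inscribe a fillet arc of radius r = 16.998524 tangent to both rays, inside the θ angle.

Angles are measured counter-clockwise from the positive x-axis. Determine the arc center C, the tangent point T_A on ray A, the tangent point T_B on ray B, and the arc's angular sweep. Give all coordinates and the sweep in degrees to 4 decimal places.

center=(19.0550,15.4398) T_A=(2.7416,10.6627) T_B=(2.4122,18.8993) sweep=28.0645

bisector direction at 2.2897° = (0.999202,0.039953)
center distance |VC| = r/sin(θ/2) = 16.998524/sin(75.9677°) = 17.521372
C = V + |VC|·bis = (19.0550,15.4398)
T_A = V + ((C−V)·d_A)·d_A = V + 4.2484·d_A = (2.7416,10.6627)
T_B = V + ((C−V)·d_B)·d_B = V + 4.2484·d_B = (2.4122,18.8993)
sweep = 180° − θ = 28.0645°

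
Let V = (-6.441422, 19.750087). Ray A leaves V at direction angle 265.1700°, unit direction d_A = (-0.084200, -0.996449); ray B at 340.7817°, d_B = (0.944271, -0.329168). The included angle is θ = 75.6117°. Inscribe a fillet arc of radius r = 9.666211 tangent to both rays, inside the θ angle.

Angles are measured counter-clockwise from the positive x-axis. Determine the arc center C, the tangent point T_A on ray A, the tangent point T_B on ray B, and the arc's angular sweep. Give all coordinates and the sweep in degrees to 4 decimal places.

center=(2.1414,6.5215) T_A=(-7.4905,7.3354) T_B=(5.3232,15.6490) sweep=104.3883

bisector direction at 302.9759° = (0.544285,-0.838900)
center distance |VC| = r/sin(θ/2) = 9.666211/sin(37.8058°) = 15.769012
C = V + |VC|·bis = (2.1414,6.5215)
T_A = V + ((C−V)·d_A)·d_A = V + 12.4590·d_A = (-7.4905,7.3354)
T_B = V + ((C−V)·d_B)·d_B = V + 12.4590·d_B = (5.3232,15.6490)
sweep = 180° − θ = 104.3883°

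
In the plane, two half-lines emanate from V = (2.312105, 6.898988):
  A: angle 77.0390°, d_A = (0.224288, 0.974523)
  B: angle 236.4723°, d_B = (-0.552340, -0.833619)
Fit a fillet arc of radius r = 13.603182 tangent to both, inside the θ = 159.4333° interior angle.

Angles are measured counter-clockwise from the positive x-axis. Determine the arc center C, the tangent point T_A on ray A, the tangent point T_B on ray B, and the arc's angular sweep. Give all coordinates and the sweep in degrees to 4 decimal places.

center=(-10.3910,12.3552) T_A=(2.8657,9.3041) T_B=(0.9489,4.8416) sweep=20.5667

bisector direction at 156.7557° = (-0.918830,0.394653)
center distance |VC| = r/sin(θ/2) = 13.603182/sin(79.7167°) = 13.825258
C = V + |VC|·bis = (-10.3910,12.3552)
T_A = V + ((C−V)·d_A)·d_A = V + 2.4680·d_A = (2.8657,9.3041)
T_B = V + ((C−V)·d_B)·d_B = V + 2.4680·d_B = (0.9489,4.8416)
sweep = 180° − θ = 20.5667°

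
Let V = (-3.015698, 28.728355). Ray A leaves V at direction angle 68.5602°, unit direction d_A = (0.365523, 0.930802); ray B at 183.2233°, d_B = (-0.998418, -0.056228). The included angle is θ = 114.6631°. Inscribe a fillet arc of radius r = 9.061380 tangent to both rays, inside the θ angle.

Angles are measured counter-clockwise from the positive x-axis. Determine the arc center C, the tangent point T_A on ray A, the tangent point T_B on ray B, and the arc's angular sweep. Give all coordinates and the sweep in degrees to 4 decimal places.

center=(-9.3263,37.4487) T_A=(-0.8919,34.1366) T_B=(-8.8168,28.4017) sweep=65.3369

bisector direction at 125.8918° = (-0.586256,0.810126)
center distance |VC| = r/sin(θ/2) = 9.061380/sin(57.3316°) = 10.764187
C = V + |VC|·bis = (-9.3263,37.4487)
T_A = V + ((C−V)·d_A)·d_A = V + 5.8103·d_A = (-0.8919,34.1366)
T_B = V + ((C−V)·d_B)·d_B = V + 5.8103·d_B = (-8.8168,28.4017)
sweep = 180° − θ = 65.3369°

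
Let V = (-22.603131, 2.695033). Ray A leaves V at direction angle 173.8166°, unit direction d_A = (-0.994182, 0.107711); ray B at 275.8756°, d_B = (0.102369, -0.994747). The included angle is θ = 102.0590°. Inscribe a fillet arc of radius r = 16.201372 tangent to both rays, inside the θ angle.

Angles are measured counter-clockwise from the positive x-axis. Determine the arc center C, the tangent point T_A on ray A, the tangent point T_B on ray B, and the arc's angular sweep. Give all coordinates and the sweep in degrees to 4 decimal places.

bisector direction at 224.8461° = (-0.709004,-0.705205)
center distance |VC| = r/sin(θ/2) = 16.201372/sin(51.0295°) = 20.838585
C = V + |VC|·bis = (-37.3778,-12.0004)
T_A = V + ((C−V)·d_A)·d_A = V + 13.1058·d_A = (-35.6327,4.1067)
T_B = V + ((C−V)·d_B)·d_B = V + 13.1058·d_B = (-21.2615,-10.3419)
sweep = 180° − θ = 77.9410°

center=(-37.3778,-12.0004) T_A=(-35.6327,4.1067) T_B=(-21.2615,-10.3419) sweep=77.9410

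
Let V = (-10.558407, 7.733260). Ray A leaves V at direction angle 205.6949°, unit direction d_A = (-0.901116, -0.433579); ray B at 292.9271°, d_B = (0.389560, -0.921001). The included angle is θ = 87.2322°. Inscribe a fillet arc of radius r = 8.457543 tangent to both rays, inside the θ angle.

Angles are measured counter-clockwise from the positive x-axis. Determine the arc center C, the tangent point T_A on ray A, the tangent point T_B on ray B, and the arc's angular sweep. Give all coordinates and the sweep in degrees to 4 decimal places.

bisector direction at 249.3110° = (-0.353295,-0.935512)
center distance |VC| = r/sin(θ/2) = 8.457543/sin(43.6161°) = 12.260454
C = V + |VC|·bis = (-14.8900,-3.7365)
T_A = V + ((C−V)·d_A)·d_A = V + 8.8763·d_A = (-18.5570,3.8847)
T_B = V + ((C−V)·d_B)·d_B = V + 8.8763·d_B = (-7.1006,-0.4418)
sweep = 180° − θ = 92.7678°

center=(-14.8900,-3.7365) T_A=(-18.5570,3.8847) T_B=(-7.1006,-0.4418) sweep=92.7678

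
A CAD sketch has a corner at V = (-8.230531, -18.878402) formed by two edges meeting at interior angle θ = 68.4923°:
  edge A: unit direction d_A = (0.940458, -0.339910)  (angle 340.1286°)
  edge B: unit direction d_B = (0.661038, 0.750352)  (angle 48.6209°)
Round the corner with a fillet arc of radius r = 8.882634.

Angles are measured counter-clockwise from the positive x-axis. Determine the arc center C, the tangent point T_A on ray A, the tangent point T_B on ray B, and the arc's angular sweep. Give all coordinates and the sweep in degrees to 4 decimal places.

bisector direction at 14.3748° = (0.968693,0.248263)
center distance |VC| = r/sin(θ/2) = 8.882634/sin(34.2462°) = 15.784351
C = V + |VC|·bis = (7.0597,-14.9597)
T_A = V + ((C−V)·d_A)·d_A = V + 13.0478·d_A = (4.0404,-23.3135)
T_B = V + ((C−V)·d_B)·d_B = V + 13.0478·d_B = (0.3945,-9.0880)
sweep = 180° − θ = 111.5077°

center=(7.0597,-14.9597) T_A=(4.0404,-23.3135) T_B=(0.3945,-9.0880) sweep=111.5077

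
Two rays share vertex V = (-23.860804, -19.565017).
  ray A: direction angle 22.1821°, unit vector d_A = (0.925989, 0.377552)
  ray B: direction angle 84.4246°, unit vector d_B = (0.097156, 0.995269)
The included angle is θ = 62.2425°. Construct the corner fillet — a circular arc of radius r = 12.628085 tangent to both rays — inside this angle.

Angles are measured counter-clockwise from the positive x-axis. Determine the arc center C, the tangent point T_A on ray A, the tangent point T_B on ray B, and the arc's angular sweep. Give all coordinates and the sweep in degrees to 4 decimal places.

bisector direction at 53.3033° = (0.597578,0.801811)
center distance |VC| = r/sin(θ/2) = 12.628085/sin(31.1212°) = 24.432744
C = V + |VC|·bis = (-9.2603,0.0254)
T_A = V + ((C−V)·d_A)·d_A = V + 20.9163·d_A = (-4.4926,-11.6680)
T_B = V + ((C−V)·d_B)·d_B = V + 20.9163·d_B = (-21.8287,1.2523)
sweep = 180° − θ = 117.7575°

center=(-9.2603,0.0254) T_A=(-4.4926,-11.6680) T_B=(-21.8287,1.2523) sweep=117.7575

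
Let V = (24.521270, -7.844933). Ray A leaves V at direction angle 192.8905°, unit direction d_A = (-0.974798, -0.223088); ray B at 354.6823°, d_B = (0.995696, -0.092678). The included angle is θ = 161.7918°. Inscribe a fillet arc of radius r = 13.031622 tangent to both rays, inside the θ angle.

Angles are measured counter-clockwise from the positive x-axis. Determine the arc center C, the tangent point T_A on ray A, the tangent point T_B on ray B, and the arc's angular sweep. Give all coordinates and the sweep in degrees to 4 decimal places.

center=(25.3928,-21.0140) T_A=(22.4856,-8.3108) T_B=(26.6006,-8.0385) sweep=18.2082

bisector direction at 273.7864° = (0.066037,-0.997817)
center distance |VC| = r/sin(θ/2) = 13.031622/sin(80.8959°) = 13.197883
C = V + |VC|·bis = (25.3928,-21.0140)
T_A = V + ((C−V)·d_A)·d_A = V + 2.0883·d_A = (22.4856,-8.3108)
T_B = V + ((C−V)·d_B)·d_B = V + 2.0883·d_B = (26.6006,-8.0385)
sweep = 180° − θ = 18.2082°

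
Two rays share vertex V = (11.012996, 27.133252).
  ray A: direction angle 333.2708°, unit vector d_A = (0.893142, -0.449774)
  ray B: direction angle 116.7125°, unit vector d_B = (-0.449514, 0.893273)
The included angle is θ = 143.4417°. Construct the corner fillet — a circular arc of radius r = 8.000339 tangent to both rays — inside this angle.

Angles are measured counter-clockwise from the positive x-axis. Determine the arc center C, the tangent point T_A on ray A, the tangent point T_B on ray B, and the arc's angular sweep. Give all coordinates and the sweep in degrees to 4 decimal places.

center=(16.9716,33.0901) T_A=(13.3732,25.9447) T_B=(9.8251,29.4938) sweep=36.5583

bisector direction at 44.9916° = (0.707210,0.707004)
center distance |VC| = r/sin(θ/2) = 8.000339/sin(71.7208°) = 8.425492
C = V + |VC|·bis = (16.9716,33.0901)
T_A = V + ((C−V)·d_A)·d_A = V + 2.6426·d_A = (13.3732,25.9447)
T_B = V + ((C−V)·d_B)·d_B = V + 2.6426·d_B = (9.8251,29.4938)
sweep = 180° − θ = 36.5583°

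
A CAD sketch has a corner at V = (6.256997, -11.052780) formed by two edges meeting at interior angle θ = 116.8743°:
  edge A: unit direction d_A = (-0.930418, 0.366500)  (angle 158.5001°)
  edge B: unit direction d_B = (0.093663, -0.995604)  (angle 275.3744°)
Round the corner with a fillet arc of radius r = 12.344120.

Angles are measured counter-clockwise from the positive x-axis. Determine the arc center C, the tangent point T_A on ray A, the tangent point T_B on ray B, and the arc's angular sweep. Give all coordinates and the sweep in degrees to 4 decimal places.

center=(-5.3226,-19.7588) T_A=(-0.7985,-8.2736) T_B=(6.9673,-18.6026) sweep=63.1257

bisector direction at 216.9373° = (-0.799294,-0.600940)
center distance |VC| = r/sin(θ/2) = 12.344120/sin(58.4372°) = 14.487273
C = V + |VC|·bis = (-5.3226,-19.7588)
T_A = V + ((C−V)·d_A)·d_A = V + 7.5831·d_A = (-0.7985,-8.2736)
T_B = V + ((C−V)·d_B)·d_B = V + 7.5831·d_B = (6.9673,-18.6026)
sweep = 180° − θ = 63.1257°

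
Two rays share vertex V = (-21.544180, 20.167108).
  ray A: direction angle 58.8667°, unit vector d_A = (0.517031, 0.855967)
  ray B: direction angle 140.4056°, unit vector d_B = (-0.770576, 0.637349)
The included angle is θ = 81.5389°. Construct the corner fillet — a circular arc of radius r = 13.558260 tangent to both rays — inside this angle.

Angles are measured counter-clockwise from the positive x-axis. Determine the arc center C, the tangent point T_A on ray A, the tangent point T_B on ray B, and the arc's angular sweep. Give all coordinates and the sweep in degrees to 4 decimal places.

center=(-25.0196,40.6367) T_A=(-13.4142,33.6266) T_B=(-33.6610,30.1890) sweep=98.4611

bisector direction at 99.6362° = (-0.167391,0.985891)
center distance |VC| = r/sin(θ/2) = 13.558260/sin(40.7694°) = 20.762495
C = V + |VC|·bis = (-25.0196,40.6367)
T_A = V + ((C−V)·d_A)·d_A = V + 15.7243·d_A = (-13.4142,33.6266)
T_B = V + ((C−V)·d_B)·d_B = V + 15.7243·d_B = (-33.6610,30.1890)
sweep = 180° − θ = 98.4611°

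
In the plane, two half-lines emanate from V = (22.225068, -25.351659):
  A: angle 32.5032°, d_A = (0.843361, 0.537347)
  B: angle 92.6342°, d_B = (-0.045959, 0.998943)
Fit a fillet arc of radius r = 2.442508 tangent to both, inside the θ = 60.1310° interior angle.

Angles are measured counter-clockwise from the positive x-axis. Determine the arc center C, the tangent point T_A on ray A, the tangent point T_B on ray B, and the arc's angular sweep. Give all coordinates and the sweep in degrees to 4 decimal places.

bisector direction at 62.5687° = (0.460685,0.887564)
center distance |VC| = r/sin(θ/2) = 2.442508/sin(30.0655°) = 4.875366
C = V + |VC|·bis = (24.4711,-21.0245)
T_A = V + ((C−V)·d_A)·d_A = V + 4.2194·d_A = (25.7835,-23.0844)
T_B = V + ((C−V)·d_B)·d_B = V + 4.2194·d_B = (22.0311,-21.1367)
sweep = 180° − θ = 119.8690°

center=(24.4711,-21.0245) T_A=(25.7835,-23.0844) T_B=(22.0311,-21.1367) sweep=119.8690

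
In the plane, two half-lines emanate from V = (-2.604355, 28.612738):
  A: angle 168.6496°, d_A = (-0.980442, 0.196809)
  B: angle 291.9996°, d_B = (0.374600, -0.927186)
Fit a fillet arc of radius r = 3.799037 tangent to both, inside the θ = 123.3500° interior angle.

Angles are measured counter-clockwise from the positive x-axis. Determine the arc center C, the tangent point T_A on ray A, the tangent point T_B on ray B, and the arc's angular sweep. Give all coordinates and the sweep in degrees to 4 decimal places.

bisector direction at 230.3246° = (-0.638437,-0.769674)
center distance |VC| = r/sin(θ/2) = 3.799037/sin(61.6750°) = 4.315761
C = V + |VC|·bis = (-5.3597,25.2910)
T_A = V + ((C−V)·d_A)·d_A = V + 2.0477·d_A = (-4.6120,29.0157)
T_B = V + ((C−V)·d_B)·d_B = V + 2.0477·d_B = (-1.8373,26.7141)
sweep = 180° − θ = 56.6500°

center=(-5.3597,25.2910) T_A=(-4.6120,29.0157) T_B=(-1.8373,26.7141) sweep=56.6500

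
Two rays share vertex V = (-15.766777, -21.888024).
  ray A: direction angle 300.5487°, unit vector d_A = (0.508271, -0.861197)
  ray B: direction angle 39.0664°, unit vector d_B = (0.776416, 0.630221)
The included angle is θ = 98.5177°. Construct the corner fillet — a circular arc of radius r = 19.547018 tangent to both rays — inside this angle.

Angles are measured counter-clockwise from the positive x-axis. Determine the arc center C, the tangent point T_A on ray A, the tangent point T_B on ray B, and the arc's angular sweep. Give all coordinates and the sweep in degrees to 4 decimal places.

center=(9.6251,-26.4533) T_A=(-7.2088,-36.3885) T_B=(-2.6938,-11.2767) sweep=81.4823

bisector direction at 349.8075° = (0.984219,-0.176955)
center distance |VC| = r/sin(θ/2) = 19.547018/sin(49.2589°) = 25.798997
C = V + |VC|·bis = (9.6251,-26.4533)
T_A = V + ((C−V)·d_A)·d_A = V + 16.8375·d_A = (-7.2088,-36.3885)
T_B = V + ((C−V)·d_B)·d_B = V + 16.8375·d_B = (-2.6938,-11.2767)
sweep = 180° − θ = 81.4823°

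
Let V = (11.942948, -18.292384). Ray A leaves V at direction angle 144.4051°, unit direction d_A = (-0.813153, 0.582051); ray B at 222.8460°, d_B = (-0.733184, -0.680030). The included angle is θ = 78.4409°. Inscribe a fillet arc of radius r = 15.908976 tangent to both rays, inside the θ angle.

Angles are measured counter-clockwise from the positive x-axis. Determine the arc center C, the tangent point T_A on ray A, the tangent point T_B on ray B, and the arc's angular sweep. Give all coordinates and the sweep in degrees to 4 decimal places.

center=(-13.1670,-19.8834) T_A=(-3.9071,-6.9470) T_B=(-2.3484,-31.5476) sweep=101.5591

bisector direction at 183.6256° = (-0.997999,-0.063236)
center distance |VC| = r/sin(θ/2) = 15.908976/sin(39.2204°) = 25.160254
C = V + |VC|·bis = (-13.1670,-19.8834)
T_A = V + ((C−V)·d_A)·d_A = V + 19.4921·d_A = (-3.9071,-6.9470)
T_B = V + ((C−V)·d_B)·d_B = V + 19.4921·d_B = (-2.3484,-31.5476)
sweep = 180° − θ = 101.5591°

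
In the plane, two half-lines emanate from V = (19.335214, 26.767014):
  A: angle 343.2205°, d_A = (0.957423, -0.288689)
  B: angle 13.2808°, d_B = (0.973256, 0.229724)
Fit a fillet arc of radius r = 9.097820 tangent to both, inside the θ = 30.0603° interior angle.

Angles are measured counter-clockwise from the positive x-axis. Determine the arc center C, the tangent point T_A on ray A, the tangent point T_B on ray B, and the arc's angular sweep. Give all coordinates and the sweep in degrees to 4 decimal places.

center=(54.4012,25.6960) T_A=(51.7748,16.9856) T_B=(52.3113,34.5506) sweep=149.9397

bisector direction at 358.2507° = (0.999534,-0.030527)
center distance |VC| = r/sin(θ/2) = 9.097820/sin(15.0302°) = 35.082385
C = V + |VC|·bis = (54.4012,25.6960)
T_A = V + ((C−V)·d_A)·d_A = V + 33.8822·d_A = (51.7748,16.9856)
T_B = V + ((C−V)·d_B)·d_B = V + 33.8822·d_B = (52.3113,34.5506)
sweep = 180° − θ = 149.9397°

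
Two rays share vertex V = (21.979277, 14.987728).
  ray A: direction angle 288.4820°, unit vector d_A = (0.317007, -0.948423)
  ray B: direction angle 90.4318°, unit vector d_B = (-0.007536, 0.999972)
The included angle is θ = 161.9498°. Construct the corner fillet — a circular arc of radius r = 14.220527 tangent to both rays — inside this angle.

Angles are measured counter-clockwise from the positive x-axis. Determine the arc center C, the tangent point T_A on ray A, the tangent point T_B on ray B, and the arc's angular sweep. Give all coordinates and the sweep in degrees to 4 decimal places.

bisector direction at 9.4569° = (0.986409,0.164306)
center distance |VC| = r/sin(θ/2) = 14.220527/sin(80.9749°) = 14.398788
C = V + |VC|·bis = (36.1824,17.3535)
T_A = V + ((C−V)·d_A)·d_A = V + 2.2587·d_A = (22.6953,12.8455)
T_B = V + ((C−V)·d_B)·d_B = V + 2.2587·d_B = (21.9623,17.2464)
sweep = 180° − θ = 18.0502°

center=(36.1824,17.3535) T_A=(22.6953,12.8455) T_B=(21.9623,17.2464) sweep=18.0502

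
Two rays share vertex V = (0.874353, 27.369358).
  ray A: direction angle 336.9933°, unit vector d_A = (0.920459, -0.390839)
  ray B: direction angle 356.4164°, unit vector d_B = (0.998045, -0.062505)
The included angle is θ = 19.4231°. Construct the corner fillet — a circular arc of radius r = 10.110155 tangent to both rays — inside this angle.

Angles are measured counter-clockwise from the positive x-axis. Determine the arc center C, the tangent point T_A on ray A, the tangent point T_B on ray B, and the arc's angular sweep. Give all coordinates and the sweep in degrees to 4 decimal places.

center=(59.2020,13.5865) T_A=(55.2506,4.2805) T_B=(59.8340,23.6769) sweep=160.5769

bisector direction at 346.7048° = (0.973198,-0.229967)
center distance |VC| = r/sin(θ/2) = 10.110155/sin(9.7116°) = 59.934022
C = V + |VC|·bis = (59.2020,13.5865)
T_A = V + ((C−V)·d_A)·d_A = V + 59.0751·d_A = (55.2506,4.2805)
T_B = V + ((C−V)·d_B)·d_B = V + 59.0751·d_B = (59.8340,23.6769)
sweep = 180° − θ = 160.5769°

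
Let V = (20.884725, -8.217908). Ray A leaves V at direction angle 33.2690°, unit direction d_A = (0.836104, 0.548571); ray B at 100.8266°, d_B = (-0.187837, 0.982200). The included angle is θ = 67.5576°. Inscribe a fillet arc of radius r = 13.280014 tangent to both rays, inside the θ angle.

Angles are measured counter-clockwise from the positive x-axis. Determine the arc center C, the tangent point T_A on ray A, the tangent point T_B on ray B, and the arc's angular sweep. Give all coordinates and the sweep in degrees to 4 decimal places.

center=(30.1992,13.7765) T_A=(37.4842,2.6730) T_B=(17.1555,11.2820) sweep=112.4424

bisector direction at 67.0478° = (0.389963,0.920831)
center distance |VC| = r/sin(θ/2) = 13.280014/sin(33.7788°) = 23.885428
C = V + |VC|·bis = (30.1992,13.7765)
T_A = V + ((C−V)·d_A)·d_A = V + 19.8533·d_A = (37.4842,2.6730)
T_B = V + ((C−V)·d_B)·d_B = V + 19.8533·d_B = (17.1555,11.2820)
sweep = 180° − θ = 112.4424°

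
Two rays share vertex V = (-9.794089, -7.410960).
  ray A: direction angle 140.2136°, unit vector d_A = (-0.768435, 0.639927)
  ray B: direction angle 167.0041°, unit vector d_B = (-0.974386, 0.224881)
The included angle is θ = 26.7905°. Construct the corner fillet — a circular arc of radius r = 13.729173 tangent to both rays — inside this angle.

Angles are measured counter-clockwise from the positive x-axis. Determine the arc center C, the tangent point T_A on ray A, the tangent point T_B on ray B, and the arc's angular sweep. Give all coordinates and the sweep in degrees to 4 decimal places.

center=(-62.8802,18.9310) T_A=(-54.0946,29.4810) T_B=(-65.9677,5.5535) sweep=153.2095

bisector direction at 153.6089° = (-0.895780,0.444497)
center distance |VC| = r/sin(θ/2) = 13.729173/sin(13.3953°) = 59.262466
C = V + |VC|·bis = (-62.8802,18.9310)
T_A = V + ((C−V)·d_A)·d_A = V + 57.6502·d_A = (-54.0946,29.4810)
T_B = V + ((C−V)·d_B)·d_B = V + 57.6502·d_B = (-65.9677,5.5535)
sweep = 180° − θ = 153.2095°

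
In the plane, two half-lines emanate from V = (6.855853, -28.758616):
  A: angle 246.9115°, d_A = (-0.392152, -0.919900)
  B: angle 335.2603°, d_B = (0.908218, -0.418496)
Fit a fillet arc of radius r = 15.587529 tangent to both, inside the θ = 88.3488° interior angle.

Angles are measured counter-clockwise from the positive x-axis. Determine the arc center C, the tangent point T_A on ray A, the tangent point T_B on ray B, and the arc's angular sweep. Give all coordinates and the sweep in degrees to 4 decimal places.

bisector direction at 291.0859° = (0.359767,-0.933042)
center distance |VC| = r/sin(θ/2) = 15.587529/sin(44.1744°) = 22.368727
C = V + |VC|·bis = (14.9034,-49.6296)
T_A = V + ((C−V)·d_A)·d_A = V + 16.0433·d_A = (0.5644,-43.5169)
T_B = V + ((C−V)·d_B)·d_B = V + 16.0433·d_B = (21.4267,-35.4727)
sweep = 180° − θ = 91.6512°

center=(14.9034,-49.6296) T_A=(0.5644,-43.5169) T_B=(21.4267,-35.4727) sweep=91.6512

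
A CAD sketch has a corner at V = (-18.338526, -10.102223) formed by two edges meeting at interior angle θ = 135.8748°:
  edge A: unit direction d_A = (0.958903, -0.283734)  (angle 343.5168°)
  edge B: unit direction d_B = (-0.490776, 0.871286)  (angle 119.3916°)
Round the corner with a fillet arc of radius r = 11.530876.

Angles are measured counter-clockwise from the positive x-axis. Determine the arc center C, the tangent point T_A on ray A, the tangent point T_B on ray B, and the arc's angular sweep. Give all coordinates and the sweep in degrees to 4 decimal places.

bisector direction at 51.4542° = (0.623140,0.782110)
center distance |VC| = r/sin(θ/2) = 11.530876/sin(67.9374°) = 12.441950
C = V + |VC|·bis = (-10.5854,-0.3712)
T_A = V + ((C−V)·d_A)·d_A = V + 4.6734·d_A = (-13.8572,-11.4282)
T_B = V + ((C−V)·d_B)·d_B = V + 4.6734·d_B = (-20.6321,-6.0303)
sweep = 180° − θ = 44.1252°

center=(-10.5854,-0.3712) T_A=(-13.8572,-11.4282) T_B=(-20.6321,-6.0303) sweep=44.1252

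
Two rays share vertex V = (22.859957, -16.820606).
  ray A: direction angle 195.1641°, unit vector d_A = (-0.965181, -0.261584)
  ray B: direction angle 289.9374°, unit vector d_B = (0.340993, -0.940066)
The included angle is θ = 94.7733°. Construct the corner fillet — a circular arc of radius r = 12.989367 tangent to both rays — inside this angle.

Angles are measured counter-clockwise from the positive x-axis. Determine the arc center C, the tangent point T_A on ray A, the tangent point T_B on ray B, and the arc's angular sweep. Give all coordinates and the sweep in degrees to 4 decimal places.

center=(14.7239,-32.4836) T_A=(11.3261,-19.9465) T_B=(26.9348,-28.0543) sweep=85.2267

bisector direction at 242.5507° = (-0.460963,-0.887419)
center distance |VC| = r/sin(θ/2) = 12.989367/sin(47.3867°) = 17.650051
C = V + |VC|·bis = (14.7239,-32.4836)
T_A = V + ((C−V)·d_A)·d_A = V + 11.9499·d_A = (11.3261,-19.9465)
T_B = V + ((C−V)·d_B)·d_B = V + 11.9499·d_B = (26.9348,-28.0543)
sweep = 180° − θ = 85.2267°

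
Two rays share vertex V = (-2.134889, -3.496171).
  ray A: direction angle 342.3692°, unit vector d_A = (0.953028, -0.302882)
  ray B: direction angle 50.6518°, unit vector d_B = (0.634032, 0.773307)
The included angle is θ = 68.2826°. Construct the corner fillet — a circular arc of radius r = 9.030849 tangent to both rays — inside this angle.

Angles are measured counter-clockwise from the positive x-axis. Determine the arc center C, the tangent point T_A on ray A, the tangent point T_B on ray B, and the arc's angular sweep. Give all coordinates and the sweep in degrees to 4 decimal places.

bisector direction at 16.5105° = (0.958768,0.284191)
center distance |VC| = r/sin(θ/2) = 9.030849/sin(34.1413°) = 16.091009
C = V + |VC|·bis = (13.2926,1.0767)
T_A = V + ((C−V)·d_A)·d_A = V + 13.3178·d_A = (10.5574,-7.5299)
T_B = V + ((C−V)·d_B)·d_B = V + 13.3178·d_B = (6.3090,6.8026)
sweep = 180° − θ = 111.7174°

center=(13.2926,1.0767) T_A=(10.5574,-7.5299) T_B=(6.3090,6.8026) sweep=111.7174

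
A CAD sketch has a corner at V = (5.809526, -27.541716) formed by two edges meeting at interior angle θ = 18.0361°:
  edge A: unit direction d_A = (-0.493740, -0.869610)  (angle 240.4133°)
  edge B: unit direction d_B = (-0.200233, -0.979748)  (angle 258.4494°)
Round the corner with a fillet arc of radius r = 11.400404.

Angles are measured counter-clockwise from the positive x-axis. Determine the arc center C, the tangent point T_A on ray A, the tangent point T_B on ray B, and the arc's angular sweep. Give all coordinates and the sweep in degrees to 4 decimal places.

bisector direction at 249.4314° = (-0.351329,-0.936252)
center distance |VC| = r/sin(θ/2) = 11.400404/sin(9.0181°) = 72.731887
C = V + |VC|·bis = (-19.7433,-95.6371)
T_A = V + ((C−V)·d_A)·d_A = V + 71.8328·d_A = (-29.6572,-90.0082)
T_B = V + ((C−V)·d_B)·d_B = V + 71.8328·d_B = (-8.5738,-97.9198)
sweep = 180° − θ = 161.9639°

center=(-19.7433,-95.6371) T_A=(-29.6572,-90.0082) T_B=(-8.5738,-97.9198) sweep=161.9639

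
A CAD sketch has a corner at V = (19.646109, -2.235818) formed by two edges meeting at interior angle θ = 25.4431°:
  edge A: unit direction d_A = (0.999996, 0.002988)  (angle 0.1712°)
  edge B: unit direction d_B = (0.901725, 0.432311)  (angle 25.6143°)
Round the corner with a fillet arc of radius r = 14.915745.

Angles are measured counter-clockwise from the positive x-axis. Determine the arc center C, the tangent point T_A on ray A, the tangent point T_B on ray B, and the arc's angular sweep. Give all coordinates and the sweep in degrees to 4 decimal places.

bisector direction at 12.8928° = (0.974789,0.223127)
center distance |VC| = r/sin(θ/2) = 14.915745/sin(12.7216°) = 67.733230
C = V + |VC|·bis = (85.6717,12.8773)
T_A = V + ((C−V)·d_A)·d_A = V + 66.0705·d_A = (85.7163,-2.0384)
T_B = V + ((C−V)·d_B)·d_B = V + 66.0705·d_B = (79.2235,26.3272)
sweep = 180° − θ = 154.5569°

center=(85.6717,12.8773) T_A=(85.7163,-2.0384) T_B=(79.2235,26.3272) sweep=154.5569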